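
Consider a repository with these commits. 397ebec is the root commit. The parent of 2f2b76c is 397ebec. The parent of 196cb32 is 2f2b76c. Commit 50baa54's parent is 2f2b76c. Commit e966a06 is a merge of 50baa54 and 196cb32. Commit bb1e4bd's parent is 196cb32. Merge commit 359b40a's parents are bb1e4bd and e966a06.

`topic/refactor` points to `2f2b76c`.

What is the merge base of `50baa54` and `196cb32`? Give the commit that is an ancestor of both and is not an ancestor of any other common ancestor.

2f2b76c

Ancestors of 50baa54: {2f2b76c, 397ebec, 50baa54}.
Ancestors of 196cb32: {196cb32, 2f2b76c, 397ebec}.
Common ancestors: {2f2b76c, 397ebec}.
Among these, 2f2b76c is not an ancestor of any other common ancestor — it is the merge base.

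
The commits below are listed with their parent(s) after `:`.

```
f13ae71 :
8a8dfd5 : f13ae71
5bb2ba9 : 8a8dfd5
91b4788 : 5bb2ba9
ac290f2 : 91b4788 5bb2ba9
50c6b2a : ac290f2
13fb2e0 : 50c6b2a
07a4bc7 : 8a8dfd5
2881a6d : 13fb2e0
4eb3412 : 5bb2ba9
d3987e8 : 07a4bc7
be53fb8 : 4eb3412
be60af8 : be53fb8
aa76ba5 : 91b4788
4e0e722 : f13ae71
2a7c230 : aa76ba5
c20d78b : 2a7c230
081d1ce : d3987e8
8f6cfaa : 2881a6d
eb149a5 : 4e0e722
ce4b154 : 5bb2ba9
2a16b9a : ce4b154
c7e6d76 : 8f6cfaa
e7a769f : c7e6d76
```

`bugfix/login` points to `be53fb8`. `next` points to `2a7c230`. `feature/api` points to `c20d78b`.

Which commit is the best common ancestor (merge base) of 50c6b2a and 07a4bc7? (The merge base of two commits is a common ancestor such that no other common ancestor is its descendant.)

8a8dfd5

Ancestors of 50c6b2a: {50c6b2a, 5bb2ba9, 8a8dfd5, 91b4788, ac290f2, f13ae71}.
Ancestors of 07a4bc7: {07a4bc7, 8a8dfd5, f13ae71}.
Common ancestors: {8a8dfd5, f13ae71}.
Among these, 8a8dfd5 is not an ancestor of any other common ancestor — it is the merge base.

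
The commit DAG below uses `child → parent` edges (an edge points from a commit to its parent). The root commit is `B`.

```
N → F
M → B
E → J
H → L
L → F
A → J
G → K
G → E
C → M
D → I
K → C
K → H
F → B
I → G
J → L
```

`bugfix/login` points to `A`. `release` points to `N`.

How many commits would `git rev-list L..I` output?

Reachable from I: {B, C, E, F, G, H, I, J, K, L, M}.
Reachable from L: {B, F, L}.
In I's history but not L's: {C, E, G, H, I, J, K, M} — 8 commits.

8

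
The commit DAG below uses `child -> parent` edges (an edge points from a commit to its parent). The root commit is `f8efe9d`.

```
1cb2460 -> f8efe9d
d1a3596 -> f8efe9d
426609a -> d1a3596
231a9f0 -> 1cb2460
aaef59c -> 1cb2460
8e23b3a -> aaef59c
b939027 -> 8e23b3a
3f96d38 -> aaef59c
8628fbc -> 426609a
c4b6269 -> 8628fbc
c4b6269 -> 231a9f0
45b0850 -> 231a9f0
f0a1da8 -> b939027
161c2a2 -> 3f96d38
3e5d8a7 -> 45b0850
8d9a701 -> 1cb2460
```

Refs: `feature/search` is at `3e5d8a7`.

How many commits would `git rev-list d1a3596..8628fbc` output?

2

Reachable from 8628fbc: {426609a, 8628fbc, d1a3596, f8efe9d}.
Reachable from d1a3596: {d1a3596, f8efe9d}.
In 8628fbc's history but not d1a3596's: {426609a, 8628fbc} — 2 commits.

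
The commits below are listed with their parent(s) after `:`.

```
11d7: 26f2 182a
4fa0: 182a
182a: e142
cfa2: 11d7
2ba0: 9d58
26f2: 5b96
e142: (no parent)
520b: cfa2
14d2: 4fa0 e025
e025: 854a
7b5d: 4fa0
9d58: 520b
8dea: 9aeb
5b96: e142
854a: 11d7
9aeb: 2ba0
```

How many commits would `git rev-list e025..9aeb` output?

Reachable from 9aeb: {11d7, 182a, 26f2, 2ba0, 520b, 5b96, 9aeb, 9d58, cfa2, e142}.
Reachable from e025: {11d7, 182a, 26f2, 5b96, 854a, e025, e142}.
In 9aeb's history but not e025's: {2ba0, 520b, 9aeb, 9d58, cfa2} — 5 commits.

5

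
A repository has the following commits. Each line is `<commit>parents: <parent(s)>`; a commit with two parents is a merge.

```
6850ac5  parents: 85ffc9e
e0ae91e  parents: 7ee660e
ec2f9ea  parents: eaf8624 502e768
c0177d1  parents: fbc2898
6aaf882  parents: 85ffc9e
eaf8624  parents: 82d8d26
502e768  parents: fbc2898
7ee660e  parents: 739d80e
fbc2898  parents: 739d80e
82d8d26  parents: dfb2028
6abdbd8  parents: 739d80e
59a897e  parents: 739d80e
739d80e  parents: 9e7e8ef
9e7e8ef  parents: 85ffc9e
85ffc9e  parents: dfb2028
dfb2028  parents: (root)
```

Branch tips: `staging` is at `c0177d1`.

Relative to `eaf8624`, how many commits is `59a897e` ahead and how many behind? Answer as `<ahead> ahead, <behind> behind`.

Reachable from 59a897e: {59a897e, 739d80e, 85ffc9e, 9e7e8ef, dfb2028}.
Reachable from eaf8624: {82d8d26, dfb2028, eaf8624}.
Only in 59a897e's history (ahead): {59a897e, 739d80e, 85ffc9e, 9e7e8ef} — 4.
Only in eaf8624's history (behind): {82d8d26, eaf8624} — 2.

4 ahead, 2 behind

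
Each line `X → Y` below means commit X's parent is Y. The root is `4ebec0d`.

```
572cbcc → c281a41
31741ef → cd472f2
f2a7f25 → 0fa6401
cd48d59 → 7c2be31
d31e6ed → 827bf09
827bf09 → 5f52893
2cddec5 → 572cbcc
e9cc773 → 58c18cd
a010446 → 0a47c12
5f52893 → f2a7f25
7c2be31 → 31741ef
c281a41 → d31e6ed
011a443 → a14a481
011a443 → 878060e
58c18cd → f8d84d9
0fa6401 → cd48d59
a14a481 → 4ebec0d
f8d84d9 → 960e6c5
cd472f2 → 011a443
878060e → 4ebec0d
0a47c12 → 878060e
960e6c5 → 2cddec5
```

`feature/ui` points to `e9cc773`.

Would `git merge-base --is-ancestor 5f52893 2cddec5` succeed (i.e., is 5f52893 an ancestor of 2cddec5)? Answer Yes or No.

Ancestors of 2cddec5 (commits reachable by following parents): {011a443, 0fa6401, 2cddec5, 31741ef, 4ebec0d, 572cbcc, 5f52893, 7c2be31, 827bf09, 878060e, a14a481, c281a41, cd472f2, cd48d59, d31e6ed, f2a7f25}.
5f52893 is in that set, so it is an ancestor of 2cddec5.

Yes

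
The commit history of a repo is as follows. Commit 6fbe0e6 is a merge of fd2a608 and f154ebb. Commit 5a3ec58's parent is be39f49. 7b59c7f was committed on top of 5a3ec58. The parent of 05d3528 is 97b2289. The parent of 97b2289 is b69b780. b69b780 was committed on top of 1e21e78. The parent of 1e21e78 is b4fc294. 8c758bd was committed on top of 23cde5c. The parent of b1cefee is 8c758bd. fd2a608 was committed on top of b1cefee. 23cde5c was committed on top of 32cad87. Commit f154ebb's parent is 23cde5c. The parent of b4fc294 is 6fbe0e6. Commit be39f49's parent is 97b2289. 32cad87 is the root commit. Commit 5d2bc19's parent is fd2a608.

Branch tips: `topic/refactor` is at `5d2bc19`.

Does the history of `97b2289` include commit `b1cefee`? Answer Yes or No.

Ancestors of 97b2289 (commits reachable by following parents): {1e21e78, 23cde5c, 32cad87, 6fbe0e6, 8c758bd, 97b2289, b1cefee, b4fc294, b69b780, f154ebb, fd2a608}.
b1cefee is in that set, so it is an ancestor of 97b2289.

Yes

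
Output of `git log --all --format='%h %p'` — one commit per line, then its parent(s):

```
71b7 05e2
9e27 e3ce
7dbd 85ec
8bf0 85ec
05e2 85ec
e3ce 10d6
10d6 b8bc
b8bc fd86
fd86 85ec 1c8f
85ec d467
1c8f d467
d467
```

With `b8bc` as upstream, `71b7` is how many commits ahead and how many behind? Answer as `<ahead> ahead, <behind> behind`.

2 ahead, 3 behind

Reachable from 71b7: {05e2, 71b7, 85ec, d467}.
Reachable from b8bc: {1c8f, 85ec, b8bc, d467, fd86}.
Only in 71b7's history (ahead): {05e2, 71b7} — 2.
Only in b8bc's history (behind): {1c8f, b8bc, fd86} — 3.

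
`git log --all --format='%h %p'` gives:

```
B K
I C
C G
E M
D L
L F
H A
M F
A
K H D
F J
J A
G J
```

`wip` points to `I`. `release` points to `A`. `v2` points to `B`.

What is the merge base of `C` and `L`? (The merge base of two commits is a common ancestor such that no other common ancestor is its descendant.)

J

Ancestors of C: {A, C, G, J}.
Ancestors of L: {A, F, J, L}.
Common ancestors: {A, J}.
Among these, J is not an ancestor of any other common ancestor — it is the merge base.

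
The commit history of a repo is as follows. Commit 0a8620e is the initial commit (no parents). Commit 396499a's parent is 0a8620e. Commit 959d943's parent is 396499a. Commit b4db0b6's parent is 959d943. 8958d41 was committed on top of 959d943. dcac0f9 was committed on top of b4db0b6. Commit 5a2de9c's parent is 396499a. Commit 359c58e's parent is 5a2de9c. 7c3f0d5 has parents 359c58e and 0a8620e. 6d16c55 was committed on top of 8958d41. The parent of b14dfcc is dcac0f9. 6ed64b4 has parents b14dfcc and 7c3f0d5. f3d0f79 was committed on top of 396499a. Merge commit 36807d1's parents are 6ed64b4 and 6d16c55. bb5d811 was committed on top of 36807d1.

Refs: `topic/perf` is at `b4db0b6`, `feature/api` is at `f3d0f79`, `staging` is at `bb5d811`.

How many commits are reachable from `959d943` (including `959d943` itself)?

3

Walking parent pointers from 959d943: reachable set = {0a8620e, 396499a, 959d943}.
That is 3 commits.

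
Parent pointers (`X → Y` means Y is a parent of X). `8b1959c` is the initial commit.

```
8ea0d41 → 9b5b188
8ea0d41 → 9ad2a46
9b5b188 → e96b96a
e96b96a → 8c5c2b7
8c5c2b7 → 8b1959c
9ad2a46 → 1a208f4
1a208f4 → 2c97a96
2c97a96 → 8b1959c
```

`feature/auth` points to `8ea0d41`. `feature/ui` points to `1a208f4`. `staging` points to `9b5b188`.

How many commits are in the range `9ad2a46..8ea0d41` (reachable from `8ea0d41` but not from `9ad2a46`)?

Reachable from 8ea0d41: {1a208f4, 2c97a96, 8b1959c, 8c5c2b7, 8ea0d41, 9ad2a46, 9b5b188, e96b96a}.
Reachable from 9ad2a46: {1a208f4, 2c97a96, 8b1959c, 9ad2a46}.
In 8ea0d41's history but not 9ad2a46's: {8c5c2b7, 8ea0d41, 9b5b188, e96b96a} — 4 commits.

4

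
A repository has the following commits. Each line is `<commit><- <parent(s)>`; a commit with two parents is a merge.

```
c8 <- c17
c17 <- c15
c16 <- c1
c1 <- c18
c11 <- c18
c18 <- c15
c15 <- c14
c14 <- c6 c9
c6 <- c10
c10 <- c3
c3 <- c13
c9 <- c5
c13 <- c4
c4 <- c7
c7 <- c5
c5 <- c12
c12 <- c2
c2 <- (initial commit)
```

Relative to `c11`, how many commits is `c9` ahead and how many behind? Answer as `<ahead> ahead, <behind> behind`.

Reachable from c9: {c12, c2, c5, c9}.
Reachable from c11: {c10, c11, c12, c13, c14, c15, c18, c2, c3, c4, c5, c6, c7, c9}.
Only in c9's history (ahead): {} — 0.
Only in c11's history (behind): {c10, c11, c13, c14, c15, c18, c3, c4, c6, c7} — 10.

0 ahead, 10 behind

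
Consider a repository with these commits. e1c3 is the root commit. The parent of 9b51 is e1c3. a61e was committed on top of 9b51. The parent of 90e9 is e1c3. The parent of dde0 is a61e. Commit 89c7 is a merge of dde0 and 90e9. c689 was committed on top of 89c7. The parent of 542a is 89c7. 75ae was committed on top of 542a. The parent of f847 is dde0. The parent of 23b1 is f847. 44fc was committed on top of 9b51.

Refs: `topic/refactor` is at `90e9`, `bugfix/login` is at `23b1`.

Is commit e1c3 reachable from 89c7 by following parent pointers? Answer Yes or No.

Ancestors of 89c7 (commits reachable by following parents): {89c7, 90e9, 9b51, a61e, dde0, e1c3}.
e1c3 is in that set, so it is an ancestor of 89c7.

Yes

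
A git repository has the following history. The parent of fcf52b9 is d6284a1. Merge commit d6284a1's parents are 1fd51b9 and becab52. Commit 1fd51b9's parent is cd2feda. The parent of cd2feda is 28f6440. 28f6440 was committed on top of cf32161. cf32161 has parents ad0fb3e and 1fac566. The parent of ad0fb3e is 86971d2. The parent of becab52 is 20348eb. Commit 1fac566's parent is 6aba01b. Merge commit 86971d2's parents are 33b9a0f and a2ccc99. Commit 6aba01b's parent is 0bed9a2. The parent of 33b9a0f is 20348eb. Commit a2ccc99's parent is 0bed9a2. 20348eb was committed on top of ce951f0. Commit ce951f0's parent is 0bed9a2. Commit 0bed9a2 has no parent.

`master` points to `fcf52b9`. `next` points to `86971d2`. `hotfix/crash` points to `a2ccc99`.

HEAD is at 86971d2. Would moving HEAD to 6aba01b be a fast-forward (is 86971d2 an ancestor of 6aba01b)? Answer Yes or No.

A fast-forward from 86971d2 to 6aba01b is possible iff 86971d2 is an ancestor of 6aba01b.
Ancestors of 6aba01b: {0bed9a2, 6aba01b}.
86971d2 is not among them, so fast-forward is not possible.

No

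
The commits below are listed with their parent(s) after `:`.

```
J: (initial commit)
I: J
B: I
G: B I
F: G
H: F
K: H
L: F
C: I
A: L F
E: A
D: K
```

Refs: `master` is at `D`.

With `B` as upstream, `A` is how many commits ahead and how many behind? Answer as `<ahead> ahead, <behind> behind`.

Reachable from A: {A, B, F, G, I, J, L}.
Reachable from B: {B, I, J}.
Only in A's history (ahead): {A, F, G, L} — 4.
Only in B's history (behind): {} — 0.

4 ahead, 0 behind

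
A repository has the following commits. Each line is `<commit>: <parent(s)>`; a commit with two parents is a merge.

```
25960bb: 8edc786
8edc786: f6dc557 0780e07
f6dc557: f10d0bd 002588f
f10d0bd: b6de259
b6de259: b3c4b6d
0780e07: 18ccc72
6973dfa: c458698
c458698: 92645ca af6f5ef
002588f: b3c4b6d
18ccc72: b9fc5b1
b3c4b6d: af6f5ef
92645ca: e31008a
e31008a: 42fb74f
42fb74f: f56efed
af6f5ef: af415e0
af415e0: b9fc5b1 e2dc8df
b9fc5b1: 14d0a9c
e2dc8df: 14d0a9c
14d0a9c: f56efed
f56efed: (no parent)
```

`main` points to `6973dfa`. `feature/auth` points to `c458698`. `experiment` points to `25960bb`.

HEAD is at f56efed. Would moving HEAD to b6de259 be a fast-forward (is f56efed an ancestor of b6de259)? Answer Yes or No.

Yes

A fast-forward from f56efed to b6de259 is possible iff f56efed is an ancestor of b6de259.
Ancestors of b6de259: {14d0a9c, af415e0, af6f5ef, b3c4b6d, b6de259, b9fc5b1, e2dc8df, f56efed}.
f56efed is among them, so fast-forward is possible.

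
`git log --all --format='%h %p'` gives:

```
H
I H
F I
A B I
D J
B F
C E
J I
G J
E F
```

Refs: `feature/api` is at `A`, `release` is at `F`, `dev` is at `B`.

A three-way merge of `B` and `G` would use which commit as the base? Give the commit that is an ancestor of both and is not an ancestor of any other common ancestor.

I

Ancestors of B: {B, F, H, I}.
Ancestors of G: {G, H, I, J}.
Common ancestors: {H, I}.
Among these, I is not an ancestor of any other common ancestor — it is the merge base.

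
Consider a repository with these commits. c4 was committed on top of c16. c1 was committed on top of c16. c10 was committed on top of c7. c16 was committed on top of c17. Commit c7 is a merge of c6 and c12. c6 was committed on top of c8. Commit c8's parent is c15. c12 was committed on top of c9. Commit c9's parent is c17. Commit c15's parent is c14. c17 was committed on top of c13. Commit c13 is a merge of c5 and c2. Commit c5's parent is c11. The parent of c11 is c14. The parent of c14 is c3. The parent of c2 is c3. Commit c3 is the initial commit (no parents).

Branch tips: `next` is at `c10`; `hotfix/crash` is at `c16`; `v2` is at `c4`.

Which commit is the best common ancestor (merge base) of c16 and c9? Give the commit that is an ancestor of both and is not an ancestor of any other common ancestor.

Ancestors of c16: {c11, c13, c14, c16, c17, c2, c3, c5}.
Ancestors of c9: {c11, c13, c14, c17, c2, c3, c5, c9}.
Common ancestors: {c11, c13, c14, c17, c2, c3, c5}.
Among these, c17 is not an ancestor of any other common ancestor — it is the merge base.

c17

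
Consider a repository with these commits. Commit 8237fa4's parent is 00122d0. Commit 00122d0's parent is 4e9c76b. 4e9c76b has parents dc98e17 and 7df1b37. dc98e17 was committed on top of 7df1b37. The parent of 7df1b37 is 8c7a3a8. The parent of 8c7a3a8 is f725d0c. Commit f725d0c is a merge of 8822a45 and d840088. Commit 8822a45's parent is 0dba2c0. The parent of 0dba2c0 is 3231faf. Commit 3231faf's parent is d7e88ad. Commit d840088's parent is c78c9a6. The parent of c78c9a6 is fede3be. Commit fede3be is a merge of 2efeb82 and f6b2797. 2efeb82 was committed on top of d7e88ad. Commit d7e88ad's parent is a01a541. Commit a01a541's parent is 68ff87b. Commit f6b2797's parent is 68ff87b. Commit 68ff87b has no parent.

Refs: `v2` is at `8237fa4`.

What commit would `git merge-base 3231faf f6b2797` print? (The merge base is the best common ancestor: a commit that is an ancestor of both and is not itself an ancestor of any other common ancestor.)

68ff87b

Ancestors of 3231faf: {3231faf, 68ff87b, a01a541, d7e88ad}.
Ancestors of f6b2797: {68ff87b, f6b2797}.
Common ancestors: {68ff87b}.
The only common ancestor is 68ff87b, so it is the merge base.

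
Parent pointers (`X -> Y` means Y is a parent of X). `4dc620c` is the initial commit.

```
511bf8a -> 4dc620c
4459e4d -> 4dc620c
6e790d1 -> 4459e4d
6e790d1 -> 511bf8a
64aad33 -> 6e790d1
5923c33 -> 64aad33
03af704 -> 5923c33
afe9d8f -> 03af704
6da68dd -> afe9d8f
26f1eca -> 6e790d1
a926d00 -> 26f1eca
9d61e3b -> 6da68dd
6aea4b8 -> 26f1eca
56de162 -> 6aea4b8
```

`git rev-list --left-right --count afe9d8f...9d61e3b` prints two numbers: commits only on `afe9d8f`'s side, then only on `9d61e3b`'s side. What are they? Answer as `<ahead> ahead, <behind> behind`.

Reachable from afe9d8f: {03af704, 4459e4d, 4dc620c, 511bf8a, 5923c33, 64aad33, 6e790d1, afe9d8f}.
Reachable from 9d61e3b: {03af704, 4459e4d, 4dc620c, 511bf8a, 5923c33, 64aad33, 6da68dd, 6e790d1, 9d61e3b, afe9d8f}.
Only in afe9d8f's history (ahead): {} — 0.
Only in 9d61e3b's history (behind): {6da68dd, 9d61e3b} — 2.

0 ahead, 2 behind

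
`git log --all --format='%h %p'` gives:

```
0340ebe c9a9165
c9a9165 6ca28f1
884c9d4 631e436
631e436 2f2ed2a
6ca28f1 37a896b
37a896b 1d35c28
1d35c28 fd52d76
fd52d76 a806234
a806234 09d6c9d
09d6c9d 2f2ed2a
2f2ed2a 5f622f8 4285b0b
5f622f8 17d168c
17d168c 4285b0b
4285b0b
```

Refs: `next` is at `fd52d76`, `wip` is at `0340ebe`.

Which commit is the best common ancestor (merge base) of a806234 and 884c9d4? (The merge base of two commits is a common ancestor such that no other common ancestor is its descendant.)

Ancestors of a806234: {09d6c9d, 17d168c, 2f2ed2a, 4285b0b, 5f622f8, a806234}.
Ancestors of 884c9d4: {17d168c, 2f2ed2a, 4285b0b, 5f622f8, 631e436, 884c9d4}.
Common ancestors: {17d168c, 2f2ed2a, 4285b0b, 5f622f8}.
Among these, 2f2ed2a is not an ancestor of any other common ancestor — it is the merge base.

2f2ed2a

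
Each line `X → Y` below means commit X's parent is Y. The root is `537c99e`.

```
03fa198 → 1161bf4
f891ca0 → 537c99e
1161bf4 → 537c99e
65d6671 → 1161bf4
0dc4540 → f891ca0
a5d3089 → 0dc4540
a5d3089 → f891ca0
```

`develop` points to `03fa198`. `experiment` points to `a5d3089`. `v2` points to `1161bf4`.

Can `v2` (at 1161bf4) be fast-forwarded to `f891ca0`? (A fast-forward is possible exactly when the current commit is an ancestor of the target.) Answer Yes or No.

No

A fast-forward from 1161bf4 to f891ca0 is possible iff 1161bf4 is an ancestor of f891ca0.
Ancestors of f891ca0: {537c99e, f891ca0}.
1161bf4 is not among them, so fast-forward is not possible.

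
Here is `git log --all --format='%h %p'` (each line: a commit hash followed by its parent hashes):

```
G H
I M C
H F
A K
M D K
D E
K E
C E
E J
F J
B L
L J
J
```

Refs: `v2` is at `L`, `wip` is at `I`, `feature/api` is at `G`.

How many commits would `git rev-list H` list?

Walking parent pointers from H: reachable set = {F, H, J}.
That is 3 commits.

3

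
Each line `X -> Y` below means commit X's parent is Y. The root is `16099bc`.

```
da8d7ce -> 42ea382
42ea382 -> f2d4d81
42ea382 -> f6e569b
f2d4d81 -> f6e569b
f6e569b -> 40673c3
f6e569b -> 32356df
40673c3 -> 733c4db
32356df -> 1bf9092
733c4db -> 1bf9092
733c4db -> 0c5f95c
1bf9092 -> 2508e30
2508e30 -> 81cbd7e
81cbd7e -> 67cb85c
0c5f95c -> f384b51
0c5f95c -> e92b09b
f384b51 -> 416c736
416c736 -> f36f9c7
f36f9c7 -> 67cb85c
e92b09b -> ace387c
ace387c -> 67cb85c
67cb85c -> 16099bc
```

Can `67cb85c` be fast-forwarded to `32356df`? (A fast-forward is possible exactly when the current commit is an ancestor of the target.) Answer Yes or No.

Yes

A fast-forward from 67cb85c to 32356df is possible iff 67cb85c is an ancestor of 32356df.
Ancestors of 32356df: {16099bc, 1bf9092, 2508e30, 32356df, 67cb85c, 81cbd7e}.
67cb85c is among them, so fast-forward is possible.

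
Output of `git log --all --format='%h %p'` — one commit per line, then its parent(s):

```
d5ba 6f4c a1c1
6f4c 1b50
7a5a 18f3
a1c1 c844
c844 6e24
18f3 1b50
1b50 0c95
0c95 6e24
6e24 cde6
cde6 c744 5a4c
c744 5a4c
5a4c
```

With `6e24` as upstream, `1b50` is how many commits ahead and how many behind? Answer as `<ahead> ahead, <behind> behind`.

2 ahead, 0 behind

Reachable from 1b50: {0c95, 1b50, 5a4c, 6e24, c744, cde6}.
Reachable from 6e24: {5a4c, 6e24, c744, cde6}.
Only in 1b50's history (ahead): {0c95, 1b50} — 2.
Only in 6e24's history (behind): {} — 0.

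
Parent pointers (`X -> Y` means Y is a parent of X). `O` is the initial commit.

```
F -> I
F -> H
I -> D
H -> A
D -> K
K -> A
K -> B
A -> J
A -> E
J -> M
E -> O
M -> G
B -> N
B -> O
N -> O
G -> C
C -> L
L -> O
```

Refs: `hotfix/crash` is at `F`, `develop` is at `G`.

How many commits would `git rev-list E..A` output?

Reachable from A: {A, C, E, G, J, L, M, O}.
Reachable from E: {E, O}.
In A's history but not E's: {A, C, G, J, L, M} — 6 commits.

6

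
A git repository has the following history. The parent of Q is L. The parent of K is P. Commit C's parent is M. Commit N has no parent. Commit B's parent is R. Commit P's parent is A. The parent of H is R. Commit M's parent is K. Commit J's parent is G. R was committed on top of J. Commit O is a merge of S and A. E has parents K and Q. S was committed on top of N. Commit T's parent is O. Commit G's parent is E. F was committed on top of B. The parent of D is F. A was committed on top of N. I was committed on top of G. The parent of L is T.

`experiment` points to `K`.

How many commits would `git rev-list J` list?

12

Walking parent pointers from J: reachable set = {A, E, G, J, K, L, N, O, P, Q, S, T}.
That is 12 commits.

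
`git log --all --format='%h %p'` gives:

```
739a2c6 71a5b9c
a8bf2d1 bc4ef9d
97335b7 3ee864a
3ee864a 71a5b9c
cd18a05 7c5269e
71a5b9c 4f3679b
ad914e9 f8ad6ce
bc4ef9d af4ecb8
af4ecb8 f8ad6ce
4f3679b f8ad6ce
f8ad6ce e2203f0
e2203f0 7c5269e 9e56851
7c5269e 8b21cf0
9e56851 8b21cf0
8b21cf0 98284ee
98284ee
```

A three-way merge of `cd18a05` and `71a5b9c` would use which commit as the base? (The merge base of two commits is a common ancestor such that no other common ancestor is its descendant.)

7c5269e

Ancestors of cd18a05: {7c5269e, 8b21cf0, 98284ee, cd18a05}.
Ancestors of 71a5b9c: {4f3679b, 71a5b9c, 7c5269e, 8b21cf0, 98284ee, 9e56851, e2203f0, f8ad6ce}.
Common ancestors: {7c5269e, 8b21cf0, 98284ee}.
Among these, 7c5269e is not an ancestor of any other common ancestor — it is the merge base.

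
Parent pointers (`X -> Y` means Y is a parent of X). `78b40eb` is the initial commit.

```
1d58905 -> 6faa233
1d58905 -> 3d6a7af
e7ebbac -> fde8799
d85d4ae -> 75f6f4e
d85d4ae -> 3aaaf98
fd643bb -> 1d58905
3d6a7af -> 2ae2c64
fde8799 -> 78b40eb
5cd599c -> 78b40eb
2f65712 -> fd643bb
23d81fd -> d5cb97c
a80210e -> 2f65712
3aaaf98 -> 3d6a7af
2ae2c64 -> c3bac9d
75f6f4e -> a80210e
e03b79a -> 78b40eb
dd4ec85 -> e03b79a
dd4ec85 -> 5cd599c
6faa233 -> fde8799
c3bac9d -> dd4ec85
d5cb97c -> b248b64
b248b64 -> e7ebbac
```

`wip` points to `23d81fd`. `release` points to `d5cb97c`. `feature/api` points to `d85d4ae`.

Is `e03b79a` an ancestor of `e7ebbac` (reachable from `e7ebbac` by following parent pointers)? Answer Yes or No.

No

Ancestors of e7ebbac: {78b40eb, e7ebbac, fde8799}.
e03b79a is not in that set, so it is not an ancestor of e7ebbac.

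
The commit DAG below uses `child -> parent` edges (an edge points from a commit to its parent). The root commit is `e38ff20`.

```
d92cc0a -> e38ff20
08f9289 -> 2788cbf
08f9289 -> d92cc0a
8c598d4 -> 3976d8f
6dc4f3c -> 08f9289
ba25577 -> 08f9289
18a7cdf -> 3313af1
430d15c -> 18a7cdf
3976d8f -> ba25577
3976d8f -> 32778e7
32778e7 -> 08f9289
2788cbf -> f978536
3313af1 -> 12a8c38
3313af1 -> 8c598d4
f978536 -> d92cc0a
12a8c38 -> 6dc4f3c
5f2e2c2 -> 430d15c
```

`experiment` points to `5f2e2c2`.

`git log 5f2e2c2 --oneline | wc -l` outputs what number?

15

Walking parent pointers from 5f2e2c2: reachable set = {08f9289, 12a8c38, 18a7cdf, 2788cbf, 32778e7, 3313af1, 3976d8f, 430d15c, 5f2e2c2, 6dc4f3c, 8c598d4, ba25577, d92cc0a, e38ff20, f978536}.
That is 15 commits.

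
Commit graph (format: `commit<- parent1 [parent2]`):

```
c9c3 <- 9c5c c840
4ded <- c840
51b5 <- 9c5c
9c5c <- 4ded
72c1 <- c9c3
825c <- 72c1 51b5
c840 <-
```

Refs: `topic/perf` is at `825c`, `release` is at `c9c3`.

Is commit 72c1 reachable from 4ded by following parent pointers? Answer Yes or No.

No

Ancestors of 4ded: {4ded, c840}.
72c1 is not in that set, so it is not an ancestor of 4ded.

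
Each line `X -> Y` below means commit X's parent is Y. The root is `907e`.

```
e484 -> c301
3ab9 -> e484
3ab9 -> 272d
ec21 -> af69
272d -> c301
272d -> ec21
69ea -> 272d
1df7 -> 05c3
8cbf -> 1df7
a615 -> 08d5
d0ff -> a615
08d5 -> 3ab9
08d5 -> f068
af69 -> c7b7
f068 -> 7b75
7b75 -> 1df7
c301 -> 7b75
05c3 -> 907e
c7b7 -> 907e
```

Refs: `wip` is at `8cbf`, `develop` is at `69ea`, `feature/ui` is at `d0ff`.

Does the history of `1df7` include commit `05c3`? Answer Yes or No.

Yes

Ancestors of 1df7 (commits reachable by following parents): {05c3, 1df7, 907e}.
05c3 is in that set, so it is an ancestor of 1df7.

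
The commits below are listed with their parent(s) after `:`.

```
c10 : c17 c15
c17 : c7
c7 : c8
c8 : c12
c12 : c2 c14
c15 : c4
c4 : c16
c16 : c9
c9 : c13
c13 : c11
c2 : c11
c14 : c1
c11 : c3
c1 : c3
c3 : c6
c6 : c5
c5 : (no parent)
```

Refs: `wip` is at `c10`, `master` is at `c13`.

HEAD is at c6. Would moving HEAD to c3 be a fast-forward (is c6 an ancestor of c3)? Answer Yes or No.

A fast-forward from c6 to c3 is possible iff c6 is an ancestor of c3.
Ancestors of c3: {c3, c5, c6}.
c6 is among them, so fast-forward is possible.

Yes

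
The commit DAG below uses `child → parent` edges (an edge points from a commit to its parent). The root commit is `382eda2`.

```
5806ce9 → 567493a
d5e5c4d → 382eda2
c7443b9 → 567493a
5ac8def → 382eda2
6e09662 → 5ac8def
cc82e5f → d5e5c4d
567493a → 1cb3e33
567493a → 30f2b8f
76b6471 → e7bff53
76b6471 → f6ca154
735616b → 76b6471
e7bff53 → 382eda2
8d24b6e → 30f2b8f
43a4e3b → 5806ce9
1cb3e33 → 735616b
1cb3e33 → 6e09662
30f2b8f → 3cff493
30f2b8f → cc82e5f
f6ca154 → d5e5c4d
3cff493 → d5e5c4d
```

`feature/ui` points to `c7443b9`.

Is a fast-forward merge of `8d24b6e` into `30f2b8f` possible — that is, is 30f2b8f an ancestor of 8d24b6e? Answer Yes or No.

Yes

A fast-forward from 30f2b8f to 8d24b6e is possible iff 30f2b8f is an ancestor of 8d24b6e.
Ancestors of 8d24b6e: {30f2b8f, 382eda2, 3cff493, 8d24b6e, cc82e5f, d5e5c4d}.
30f2b8f is among them, so fast-forward is possible.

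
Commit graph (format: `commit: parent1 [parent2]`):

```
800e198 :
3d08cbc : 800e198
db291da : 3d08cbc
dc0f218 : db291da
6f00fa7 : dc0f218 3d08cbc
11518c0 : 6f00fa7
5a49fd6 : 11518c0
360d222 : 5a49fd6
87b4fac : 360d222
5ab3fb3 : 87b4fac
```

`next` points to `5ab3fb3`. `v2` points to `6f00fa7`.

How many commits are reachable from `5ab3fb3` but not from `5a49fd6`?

Reachable from 5ab3fb3: {11518c0, 360d222, 3d08cbc, 5a49fd6, 5ab3fb3, 6f00fa7, 800e198, 87b4fac, db291da, dc0f218}.
Reachable from 5a49fd6: {11518c0, 3d08cbc, 5a49fd6, 6f00fa7, 800e198, db291da, dc0f218}.
In 5ab3fb3's history but not 5a49fd6's: {360d222, 5ab3fb3, 87b4fac} — 3 commits.

3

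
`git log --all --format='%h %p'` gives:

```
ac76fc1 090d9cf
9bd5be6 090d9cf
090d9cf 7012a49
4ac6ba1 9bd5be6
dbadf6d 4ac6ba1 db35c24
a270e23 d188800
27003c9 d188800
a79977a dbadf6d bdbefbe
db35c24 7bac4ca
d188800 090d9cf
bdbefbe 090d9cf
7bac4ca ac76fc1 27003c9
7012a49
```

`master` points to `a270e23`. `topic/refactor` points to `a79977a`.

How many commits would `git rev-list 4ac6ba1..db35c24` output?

5

Reachable from db35c24: {090d9cf, 27003c9, 7012a49, 7bac4ca, ac76fc1, d188800, db35c24}.
Reachable from 4ac6ba1: {090d9cf, 4ac6ba1, 7012a49, 9bd5be6}.
In db35c24's history but not 4ac6ba1's: {27003c9, 7bac4ca, ac76fc1, d188800, db35c24} — 5 commits.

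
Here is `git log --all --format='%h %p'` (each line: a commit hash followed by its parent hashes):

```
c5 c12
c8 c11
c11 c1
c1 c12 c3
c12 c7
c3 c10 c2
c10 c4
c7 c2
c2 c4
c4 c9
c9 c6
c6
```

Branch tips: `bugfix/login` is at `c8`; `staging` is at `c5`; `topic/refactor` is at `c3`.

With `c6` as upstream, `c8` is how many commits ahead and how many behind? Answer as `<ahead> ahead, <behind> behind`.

10 ahead, 0 behind

Reachable from c8: {c1, c10, c11, c12, c2, c3, c4, c6, c7, c8, c9}.
Reachable from c6: {c6}.
Only in c8's history (ahead): {c1, c10, c11, c12, c2, c3, c4, c7, c8, c9} — 10.
Only in c6's history (behind): {} — 0.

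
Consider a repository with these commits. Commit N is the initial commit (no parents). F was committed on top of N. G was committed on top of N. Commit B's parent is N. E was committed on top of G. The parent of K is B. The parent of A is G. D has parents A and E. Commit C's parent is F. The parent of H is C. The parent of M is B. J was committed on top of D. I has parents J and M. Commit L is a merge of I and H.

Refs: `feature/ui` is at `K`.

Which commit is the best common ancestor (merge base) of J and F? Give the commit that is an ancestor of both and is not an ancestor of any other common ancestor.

Ancestors of J: {A, D, E, G, J, N}.
Ancestors of F: {F, N}.
Common ancestors: {N}.
The only common ancestor is N, so it is the merge base.

N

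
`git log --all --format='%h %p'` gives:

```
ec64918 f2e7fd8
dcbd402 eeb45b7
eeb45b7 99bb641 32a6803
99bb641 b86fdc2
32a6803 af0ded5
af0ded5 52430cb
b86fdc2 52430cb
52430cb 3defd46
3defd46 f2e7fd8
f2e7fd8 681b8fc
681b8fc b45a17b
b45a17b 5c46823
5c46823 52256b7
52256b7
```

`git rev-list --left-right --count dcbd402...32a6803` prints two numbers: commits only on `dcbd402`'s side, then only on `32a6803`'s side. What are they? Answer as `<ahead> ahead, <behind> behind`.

Reachable from dcbd402: {32a6803, 3defd46, 52256b7, 52430cb, 5c46823, 681b8fc, 99bb641, af0ded5, b45a17b, b86fdc2, dcbd402, eeb45b7, f2e7fd8}.
Reachable from 32a6803: {32a6803, 3defd46, 52256b7, 52430cb, 5c46823, 681b8fc, af0ded5, b45a17b, f2e7fd8}.
Only in dcbd402's history (ahead): {99bb641, b86fdc2, dcbd402, eeb45b7} — 4.
Only in 32a6803's history (behind): {} — 0.

4 ahead, 0 behind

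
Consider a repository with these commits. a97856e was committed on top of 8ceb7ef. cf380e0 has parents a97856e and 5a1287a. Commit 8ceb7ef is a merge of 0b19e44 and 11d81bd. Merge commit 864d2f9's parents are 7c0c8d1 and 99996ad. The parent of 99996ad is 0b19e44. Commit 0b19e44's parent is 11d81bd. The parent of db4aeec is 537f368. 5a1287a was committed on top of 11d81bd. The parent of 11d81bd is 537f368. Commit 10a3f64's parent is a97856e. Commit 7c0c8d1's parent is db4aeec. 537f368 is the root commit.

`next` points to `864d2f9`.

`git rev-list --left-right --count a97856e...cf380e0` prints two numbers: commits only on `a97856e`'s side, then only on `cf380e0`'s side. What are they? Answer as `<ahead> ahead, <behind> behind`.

0 ahead, 2 behind

Reachable from a97856e: {0b19e44, 11d81bd, 537f368, 8ceb7ef, a97856e}.
Reachable from cf380e0: {0b19e44, 11d81bd, 537f368, 5a1287a, 8ceb7ef, a97856e, cf380e0}.
Only in a97856e's history (ahead): {} — 0.
Only in cf380e0's history (behind): {5a1287a, cf380e0} — 2.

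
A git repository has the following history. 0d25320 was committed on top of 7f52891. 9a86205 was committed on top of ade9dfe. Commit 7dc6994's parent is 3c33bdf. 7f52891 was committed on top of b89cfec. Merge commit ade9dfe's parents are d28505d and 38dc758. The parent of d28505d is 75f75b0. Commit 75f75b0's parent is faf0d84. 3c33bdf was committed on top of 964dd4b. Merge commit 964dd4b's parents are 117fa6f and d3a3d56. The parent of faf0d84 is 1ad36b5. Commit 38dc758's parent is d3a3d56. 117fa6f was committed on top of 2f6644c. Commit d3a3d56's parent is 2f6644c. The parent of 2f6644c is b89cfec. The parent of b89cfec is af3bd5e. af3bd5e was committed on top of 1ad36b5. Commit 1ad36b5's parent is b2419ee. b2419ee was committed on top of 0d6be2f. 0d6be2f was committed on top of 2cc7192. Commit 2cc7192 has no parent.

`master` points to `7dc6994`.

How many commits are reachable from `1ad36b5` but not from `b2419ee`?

1

Reachable from 1ad36b5: {0d6be2f, 1ad36b5, 2cc7192, b2419ee}.
Reachable from b2419ee: {0d6be2f, 2cc7192, b2419ee}.
In 1ad36b5's history but not b2419ee's: {1ad36b5} — 1 commit.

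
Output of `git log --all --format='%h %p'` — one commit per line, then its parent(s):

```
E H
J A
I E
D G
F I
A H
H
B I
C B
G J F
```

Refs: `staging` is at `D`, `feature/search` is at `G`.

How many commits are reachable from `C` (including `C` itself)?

Walking parent pointers from C: reachable set = {B, C, E, H, I}.
That is 5 commits.

5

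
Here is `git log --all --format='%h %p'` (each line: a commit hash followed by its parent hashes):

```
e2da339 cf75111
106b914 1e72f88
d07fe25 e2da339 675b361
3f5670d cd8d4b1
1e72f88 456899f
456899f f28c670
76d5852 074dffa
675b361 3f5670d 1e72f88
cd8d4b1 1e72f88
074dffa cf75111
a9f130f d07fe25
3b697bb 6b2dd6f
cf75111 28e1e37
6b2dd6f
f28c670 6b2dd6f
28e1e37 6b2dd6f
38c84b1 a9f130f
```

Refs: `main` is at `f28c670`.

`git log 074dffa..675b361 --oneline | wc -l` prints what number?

Reachable from 675b361: {1e72f88, 3f5670d, 456899f, 675b361, 6b2dd6f, cd8d4b1, f28c670}.
Reachable from 074dffa: {074dffa, 28e1e37, 6b2dd6f, cf75111}.
In 675b361's history but not 074dffa's: {1e72f88, 3f5670d, 456899f, 675b361, cd8d4b1, f28c670} — 6 commits.

6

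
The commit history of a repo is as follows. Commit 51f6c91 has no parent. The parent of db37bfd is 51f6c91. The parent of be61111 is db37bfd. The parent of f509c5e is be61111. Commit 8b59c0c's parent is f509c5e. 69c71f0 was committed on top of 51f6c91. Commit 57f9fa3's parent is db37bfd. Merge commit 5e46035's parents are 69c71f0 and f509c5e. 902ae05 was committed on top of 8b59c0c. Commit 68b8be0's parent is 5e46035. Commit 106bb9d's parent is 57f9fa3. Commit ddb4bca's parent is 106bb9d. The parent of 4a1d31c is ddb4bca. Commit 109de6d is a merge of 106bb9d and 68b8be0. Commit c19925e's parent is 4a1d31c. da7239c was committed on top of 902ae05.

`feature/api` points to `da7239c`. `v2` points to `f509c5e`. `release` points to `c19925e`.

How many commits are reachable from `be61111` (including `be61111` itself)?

Walking parent pointers from be61111: reachable set = {51f6c91, be61111, db37bfd}.
That is 3 commits.

3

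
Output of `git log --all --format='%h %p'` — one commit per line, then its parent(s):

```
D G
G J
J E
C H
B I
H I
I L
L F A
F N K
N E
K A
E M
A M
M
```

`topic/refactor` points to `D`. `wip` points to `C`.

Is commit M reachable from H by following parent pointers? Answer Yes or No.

Ancestors of H (commits reachable by following parents): {A, E, F, H, I, K, L, M, N}.
M is in that set, so it is an ancestor of H.

Yes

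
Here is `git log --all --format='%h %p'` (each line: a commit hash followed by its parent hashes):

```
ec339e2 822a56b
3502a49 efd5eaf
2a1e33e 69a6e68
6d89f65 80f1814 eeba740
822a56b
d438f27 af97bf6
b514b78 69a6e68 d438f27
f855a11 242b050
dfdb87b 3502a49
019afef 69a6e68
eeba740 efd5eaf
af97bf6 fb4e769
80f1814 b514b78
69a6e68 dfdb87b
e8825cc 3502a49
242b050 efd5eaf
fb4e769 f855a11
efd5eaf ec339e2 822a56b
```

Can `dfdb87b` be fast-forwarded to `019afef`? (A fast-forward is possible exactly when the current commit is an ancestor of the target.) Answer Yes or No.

A fast-forward from dfdb87b to 019afef is possible iff dfdb87b is an ancestor of 019afef.
Ancestors of 019afef: {019afef, 3502a49, 69a6e68, 822a56b, dfdb87b, ec339e2, efd5eaf}.
dfdb87b is among them, so fast-forward is possible.

Yes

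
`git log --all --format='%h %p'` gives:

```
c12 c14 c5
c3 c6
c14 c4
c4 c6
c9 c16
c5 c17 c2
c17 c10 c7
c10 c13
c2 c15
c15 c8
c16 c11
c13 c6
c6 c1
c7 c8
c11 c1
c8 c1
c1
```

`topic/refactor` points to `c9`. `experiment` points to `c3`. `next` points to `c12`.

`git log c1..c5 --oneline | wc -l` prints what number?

9

Reachable from c5: {c1, c10, c13, c15, c17, c2, c5, c6, c7, c8}.
Reachable from c1: {c1}.
In c5's history but not c1's: {c10, c13, c15, c17, c2, c5, c6, c7, c8} — 9 commits.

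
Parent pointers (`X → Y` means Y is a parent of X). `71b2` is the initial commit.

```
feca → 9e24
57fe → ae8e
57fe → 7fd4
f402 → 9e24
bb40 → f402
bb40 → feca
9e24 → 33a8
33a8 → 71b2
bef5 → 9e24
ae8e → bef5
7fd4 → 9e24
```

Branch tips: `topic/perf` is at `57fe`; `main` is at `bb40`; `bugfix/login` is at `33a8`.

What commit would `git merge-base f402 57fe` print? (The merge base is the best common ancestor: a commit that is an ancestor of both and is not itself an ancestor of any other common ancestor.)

9e24

Ancestors of f402: {33a8, 71b2, 9e24, f402}.
Ancestors of 57fe: {33a8, 57fe, 71b2, 7fd4, 9e24, ae8e, bef5}.
Common ancestors: {33a8, 71b2, 9e24}.
Among these, 9e24 is not an ancestor of any other common ancestor — it is the merge base.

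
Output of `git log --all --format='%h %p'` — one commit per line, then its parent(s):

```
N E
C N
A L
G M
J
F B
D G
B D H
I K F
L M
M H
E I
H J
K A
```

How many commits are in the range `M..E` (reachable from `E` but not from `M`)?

Reachable from E: {A, B, D, E, F, G, H, I, J, K, L, M}.
Reachable from M: {H, J, M}.
In E's history but not M's: {A, B, D, E, F, G, I, K, L} — 9 commits.

9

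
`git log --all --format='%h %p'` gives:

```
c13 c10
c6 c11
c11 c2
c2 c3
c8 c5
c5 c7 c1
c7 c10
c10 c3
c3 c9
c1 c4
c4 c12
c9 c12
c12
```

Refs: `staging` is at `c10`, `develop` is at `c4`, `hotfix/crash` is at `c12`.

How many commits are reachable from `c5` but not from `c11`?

5

Reachable from c5: {c1, c10, c12, c3, c4, c5, c7, c9}.
Reachable from c11: {c11, c12, c2, c3, c9}.
In c5's history but not c11's: {c1, c10, c4, c5, c7} — 5 commits.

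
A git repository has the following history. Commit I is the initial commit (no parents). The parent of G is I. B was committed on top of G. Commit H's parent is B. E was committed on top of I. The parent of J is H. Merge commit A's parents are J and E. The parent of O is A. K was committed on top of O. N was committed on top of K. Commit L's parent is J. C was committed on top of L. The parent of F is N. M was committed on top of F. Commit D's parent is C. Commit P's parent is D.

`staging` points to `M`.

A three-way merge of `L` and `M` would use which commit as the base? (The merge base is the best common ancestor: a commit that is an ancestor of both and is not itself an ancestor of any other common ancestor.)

Ancestors of L: {B, G, H, I, J, L}.
Ancestors of M: {A, B, E, F, G, H, I, J, K, M, N, O}.
Common ancestors: {B, G, H, I, J}.
Among these, J is not an ancestor of any other common ancestor — it is the merge base.

J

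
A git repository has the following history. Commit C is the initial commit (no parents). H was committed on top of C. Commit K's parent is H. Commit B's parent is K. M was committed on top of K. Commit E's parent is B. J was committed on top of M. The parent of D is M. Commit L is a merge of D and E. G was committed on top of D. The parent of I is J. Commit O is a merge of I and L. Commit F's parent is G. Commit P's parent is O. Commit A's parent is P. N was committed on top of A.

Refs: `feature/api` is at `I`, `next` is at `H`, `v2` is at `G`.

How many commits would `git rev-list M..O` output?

7

Reachable from O: {B, C, D, E, H, I, J, K, L, M, O}.
Reachable from M: {C, H, K, M}.
In O's history but not M's: {B, D, E, I, J, L, O} — 7 commits.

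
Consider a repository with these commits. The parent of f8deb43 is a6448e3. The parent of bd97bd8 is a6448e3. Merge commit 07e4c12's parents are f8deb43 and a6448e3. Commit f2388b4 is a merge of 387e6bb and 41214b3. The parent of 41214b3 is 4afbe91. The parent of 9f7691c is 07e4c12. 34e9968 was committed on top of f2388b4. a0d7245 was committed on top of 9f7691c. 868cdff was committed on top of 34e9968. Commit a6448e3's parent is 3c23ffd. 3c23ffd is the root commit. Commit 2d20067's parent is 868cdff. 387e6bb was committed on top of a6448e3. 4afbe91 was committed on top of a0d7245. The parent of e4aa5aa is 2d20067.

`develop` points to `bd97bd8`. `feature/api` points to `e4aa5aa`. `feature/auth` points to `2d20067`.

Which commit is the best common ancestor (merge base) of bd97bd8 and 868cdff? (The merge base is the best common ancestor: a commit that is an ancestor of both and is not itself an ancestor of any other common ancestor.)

a6448e3

Ancestors of bd97bd8: {3c23ffd, a6448e3, bd97bd8}.
Ancestors of 868cdff: {07e4c12, 34e9968, 387e6bb, 3c23ffd, 41214b3, 4afbe91, 868cdff, 9f7691c, a0d7245, a6448e3, f2388b4, f8deb43}.
Common ancestors: {3c23ffd, a6448e3}.
Among these, a6448e3 is not an ancestor of any other common ancestor — it is the merge base.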